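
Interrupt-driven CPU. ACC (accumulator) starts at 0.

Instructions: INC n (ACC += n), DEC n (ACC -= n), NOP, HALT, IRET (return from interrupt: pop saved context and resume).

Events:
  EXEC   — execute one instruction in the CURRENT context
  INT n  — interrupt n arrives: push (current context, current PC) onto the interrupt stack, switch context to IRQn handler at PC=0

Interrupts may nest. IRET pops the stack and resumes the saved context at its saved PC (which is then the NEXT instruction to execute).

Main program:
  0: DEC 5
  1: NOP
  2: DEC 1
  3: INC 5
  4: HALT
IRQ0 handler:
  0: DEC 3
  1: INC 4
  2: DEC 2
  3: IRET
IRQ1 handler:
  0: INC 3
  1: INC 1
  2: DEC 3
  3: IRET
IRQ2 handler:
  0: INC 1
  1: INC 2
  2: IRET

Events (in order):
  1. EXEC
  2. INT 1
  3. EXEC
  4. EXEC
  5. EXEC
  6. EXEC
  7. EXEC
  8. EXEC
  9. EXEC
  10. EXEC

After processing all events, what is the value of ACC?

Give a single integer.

Answer: 0

Derivation:
Event 1 (EXEC): [MAIN] PC=0: DEC 5 -> ACC=-5
Event 2 (INT 1): INT 1 arrives: push (MAIN, PC=1), enter IRQ1 at PC=0 (depth now 1)
Event 3 (EXEC): [IRQ1] PC=0: INC 3 -> ACC=-2
Event 4 (EXEC): [IRQ1] PC=1: INC 1 -> ACC=-1
Event 5 (EXEC): [IRQ1] PC=2: DEC 3 -> ACC=-4
Event 6 (EXEC): [IRQ1] PC=3: IRET -> resume MAIN at PC=1 (depth now 0)
Event 7 (EXEC): [MAIN] PC=1: NOP
Event 8 (EXEC): [MAIN] PC=2: DEC 1 -> ACC=-5
Event 9 (EXEC): [MAIN] PC=3: INC 5 -> ACC=0
Event 10 (EXEC): [MAIN] PC=4: HALT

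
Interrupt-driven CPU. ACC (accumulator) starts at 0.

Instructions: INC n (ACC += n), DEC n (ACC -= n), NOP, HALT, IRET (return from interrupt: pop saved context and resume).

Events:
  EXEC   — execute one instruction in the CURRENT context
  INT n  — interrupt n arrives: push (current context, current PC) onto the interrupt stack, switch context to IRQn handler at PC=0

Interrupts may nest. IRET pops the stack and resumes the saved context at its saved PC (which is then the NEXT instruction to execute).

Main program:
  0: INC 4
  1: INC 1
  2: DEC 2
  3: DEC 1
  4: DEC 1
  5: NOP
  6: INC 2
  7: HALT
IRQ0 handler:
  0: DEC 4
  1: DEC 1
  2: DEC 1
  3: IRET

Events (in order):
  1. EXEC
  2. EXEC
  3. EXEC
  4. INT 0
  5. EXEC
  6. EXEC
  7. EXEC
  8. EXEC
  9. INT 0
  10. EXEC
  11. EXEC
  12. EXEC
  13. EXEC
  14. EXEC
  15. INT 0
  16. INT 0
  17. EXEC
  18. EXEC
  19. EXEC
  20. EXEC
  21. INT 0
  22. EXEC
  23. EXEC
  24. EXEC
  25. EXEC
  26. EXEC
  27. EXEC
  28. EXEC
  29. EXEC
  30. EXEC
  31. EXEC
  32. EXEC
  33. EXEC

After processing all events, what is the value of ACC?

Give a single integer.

Event 1 (EXEC): [MAIN] PC=0: INC 4 -> ACC=4
Event 2 (EXEC): [MAIN] PC=1: INC 1 -> ACC=5
Event 3 (EXEC): [MAIN] PC=2: DEC 2 -> ACC=3
Event 4 (INT 0): INT 0 arrives: push (MAIN, PC=3), enter IRQ0 at PC=0 (depth now 1)
Event 5 (EXEC): [IRQ0] PC=0: DEC 4 -> ACC=-1
Event 6 (EXEC): [IRQ0] PC=1: DEC 1 -> ACC=-2
Event 7 (EXEC): [IRQ0] PC=2: DEC 1 -> ACC=-3
Event 8 (EXEC): [IRQ0] PC=3: IRET -> resume MAIN at PC=3 (depth now 0)
Event 9 (INT 0): INT 0 arrives: push (MAIN, PC=3), enter IRQ0 at PC=0 (depth now 1)
Event 10 (EXEC): [IRQ0] PC=0: DEC 4 -> ACC=-7
Event 11 (EXEC): [IRQ0] PC=1: DEC 1 -> ACC=-8
Event 12 (EXEC): [IRQ0] PC=2: DEC 1 -> ACC=-9
Event 13 (EXEC): [IRQ0] PC=3: IRET -> resume MAIN at PC=3 (depth now 0)
Event 14 (EXEC): [MAIN] PC=3: DEC 1 -> ACC=-10
Event 15 (INT 0): INT 0 arrives: push (MAIN, PC=4), enter IRQ0 at PC=0 (depth now 1)
Event 16 (INT 0): INT 0 arrives: push (IRQ0, PC=0), enter IRQ0 at PC=0 (depth now 2)
Event 17 (EXEC): [IRQ0] PC=0: DEC 4 -> ACC=-14
Event 18 (EXEC): [IRQ0] PC=1: DEC 1 -> ACC=-15
Event 19 (EXEC): [IRQ0] PC=2: DEC 1 -> ACC=-16
Event 20 (EXEC): [IRQ0] PC=3: IRET -> resume IRQ0 at PC=0 (depth now 1)
Event 21 (INT 0): INT 0 arrives: push (IRQ0, PC=0), enter IRQ0 at PC=0 (depth now 2)
Event 22 (EXEC): [IRQ0] PC=0: DEC 4 -> ACC=-20
Event 23 (EXEC): [IRQ0] PC=1: DEC 1 -> ACC=-21
Event 24 (EXEC): [IRQ0] PC=2: DEC 1 -> ACC=-22
Event 25 (EXEC): [IRQ0] PC=3: IRET -> resume IRQ0 at PC=0 (depth now 1)
Event 26 (EXEC): [IRQ0] PC=0: DEC 4 -> ACC=-26
Event 27 (EXEC): [IRQ0] PC=1: DEC 1 -> ACC=-27
Event 28 (EXEC): [IRQ0] PC=2: DEC 1 -> ACC=-28
Event 29 (EXEC): [IRQ0] PC=3: IRET -> resume MAIN at PC=4 (depth now 0)
Event 30 (EXEC): [MAIN] PC=4: DEC 1 -> ACC=-29
Event 31 (EXEC): [MAIN] PC=5: NOP
Event 32 (EXEC): [MAIN] PC=6: INC 2 -> ACC=-27
Event 33 (EXEC): [MAIN] PC=7: HALT

Answer: -27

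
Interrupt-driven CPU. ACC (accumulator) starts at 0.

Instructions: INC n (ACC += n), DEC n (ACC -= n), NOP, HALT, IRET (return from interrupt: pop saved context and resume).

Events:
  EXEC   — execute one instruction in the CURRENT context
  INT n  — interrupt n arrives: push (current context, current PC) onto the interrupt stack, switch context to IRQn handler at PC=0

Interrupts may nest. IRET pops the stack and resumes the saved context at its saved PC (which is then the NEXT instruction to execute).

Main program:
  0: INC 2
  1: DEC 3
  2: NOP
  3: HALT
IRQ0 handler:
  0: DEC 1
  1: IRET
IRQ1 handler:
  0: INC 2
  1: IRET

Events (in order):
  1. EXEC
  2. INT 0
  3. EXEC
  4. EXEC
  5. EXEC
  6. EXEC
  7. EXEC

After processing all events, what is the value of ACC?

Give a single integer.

Answer: -2

Derivation:
Event 1 (EXEC): [MAIN] PC=0: INC 2 -> ACC=2
Event 2 (INT 0): INT 0 arrives: push (MAIN, PC=1), enter IRQ0 at PC=0 (depth now 1)
Event 3 (EXEC): [IRQ0] PC=0: DEC 1 -> ACC=1
Event 4 (EXEC): [IRQ0] PC=1: IRET -> resume MAIN at PC=1 (depth now 0)
Event 5 (EXEC): [MAIN] PC=1: DEC 3 -> ACC=-2
Event 6 (EXEC): [MAIN] PC=2: NOP
Event 7 (EXEC): [MAIN] PC=3: HALT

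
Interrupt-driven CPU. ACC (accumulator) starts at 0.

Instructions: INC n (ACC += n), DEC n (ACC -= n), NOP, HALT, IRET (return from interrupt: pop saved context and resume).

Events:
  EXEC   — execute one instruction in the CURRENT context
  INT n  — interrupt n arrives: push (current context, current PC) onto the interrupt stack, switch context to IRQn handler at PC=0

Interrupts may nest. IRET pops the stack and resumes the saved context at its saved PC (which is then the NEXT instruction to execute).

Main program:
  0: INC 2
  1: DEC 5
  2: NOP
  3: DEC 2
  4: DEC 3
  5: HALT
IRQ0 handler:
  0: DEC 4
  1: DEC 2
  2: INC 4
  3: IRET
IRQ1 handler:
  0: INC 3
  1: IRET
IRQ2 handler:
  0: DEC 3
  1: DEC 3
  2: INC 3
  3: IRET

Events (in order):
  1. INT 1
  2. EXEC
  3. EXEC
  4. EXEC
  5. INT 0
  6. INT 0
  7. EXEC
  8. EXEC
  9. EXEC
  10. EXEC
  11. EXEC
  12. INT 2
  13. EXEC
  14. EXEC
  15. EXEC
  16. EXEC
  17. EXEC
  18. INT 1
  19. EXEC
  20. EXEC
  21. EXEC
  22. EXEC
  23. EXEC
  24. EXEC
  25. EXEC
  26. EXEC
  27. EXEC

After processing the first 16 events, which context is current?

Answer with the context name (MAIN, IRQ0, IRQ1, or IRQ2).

Answer: IRQ0

Derivation:
Event 1 (INT 1): INT 1 arrives: push (MAIN, PC=0), enter IRQ1 at PC=0 (depth now 1)
Event 2 (EXEC): [IRQ1] PC=0: INC 3 -> ACC=3
Event 3 (EXEC): [IRQ1] PC=1: IRET -> resume MAIN at PC=0 (depth now 0)
Event 4 (EXEC): [MAIN] PC=0: INC 2 -> ACC=5
Event 5 (INT 0): INT 0 arrives: push (MAIN, PC=1), enter IRQ0 at PC=0 (depth now 1)
Event 6 (INT 0): INT 0 arrives: push (IRQ0, PC=0), enter IRQ0 at PC=0 (depth now 2)
Event 7 (EXEC): [IRQ0] PC=0: DEC 4 -> ACC=1
Event 8 (EXEC): [IRQ0] PC=1: DEC 2 -> ACC=-1
Event 9 (EXEC): [IRQ0] PC=2: INC 4 -> ACC=3
Event 10 (EXEC): [IRQ0] PC=3: IRET -> resume IRQ0 at PC=0 (depth now 1)
Event 11 (EXEC): [IRQ0] PC=0: DEC 4 -> ACC=-1
Event 12 (INT 2): INT 2 arrives: push (IRQ0, PC=1), enter IRQ2 at PC=0 (depth now 2)
Event 13 (EXEC): [IRQ2] PC=0: DEC 3 -> ACC=-4
Event 14 (EXEC): [IRQ2] PC=1: DEC 3 -> ACC=-7
Event 15 (EXEC): [IRQ2] PC=2: INC 3 -> ACC=-4
Event 16 (EXEC): [IRQ2] PC=3: IRET -> resume IRQ0 at PC=1 (depth now 1)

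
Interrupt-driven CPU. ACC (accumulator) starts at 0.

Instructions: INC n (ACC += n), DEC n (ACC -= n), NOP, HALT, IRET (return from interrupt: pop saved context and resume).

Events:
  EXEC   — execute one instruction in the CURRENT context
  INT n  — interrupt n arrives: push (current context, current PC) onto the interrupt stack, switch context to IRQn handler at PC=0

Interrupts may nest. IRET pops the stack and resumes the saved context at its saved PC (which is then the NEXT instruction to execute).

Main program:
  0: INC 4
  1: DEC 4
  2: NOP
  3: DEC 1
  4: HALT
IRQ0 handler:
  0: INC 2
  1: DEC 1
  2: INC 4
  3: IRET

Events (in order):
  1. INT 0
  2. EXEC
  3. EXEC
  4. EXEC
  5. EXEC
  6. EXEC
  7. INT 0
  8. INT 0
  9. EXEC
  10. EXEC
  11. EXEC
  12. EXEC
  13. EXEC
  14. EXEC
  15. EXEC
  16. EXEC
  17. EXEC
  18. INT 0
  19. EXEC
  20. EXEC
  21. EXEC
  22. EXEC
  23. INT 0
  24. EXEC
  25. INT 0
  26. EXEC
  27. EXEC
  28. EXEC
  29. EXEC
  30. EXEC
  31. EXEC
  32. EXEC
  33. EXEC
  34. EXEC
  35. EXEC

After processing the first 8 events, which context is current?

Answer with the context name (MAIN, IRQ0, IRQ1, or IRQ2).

Event 1 (INT 0): INT 0 arrives: push (MAIN, PC=0), enter IRQ0 at PC=0 (depth now 1)
Event 2 (EXEC): [IRQ0] PC=0: INC 2 -> ACC=2
Event 3 (EXEC): [IRQ0] PC=1: DEC 1 -> ACC=1
Event 4 (EXEC): [IRQ0] PC=2: INC 4 -> ACC=5
Event 5 (EXEC): [IRQ0] PC=3: IRET -> resume MAIN at PC=0 (depth now 0)
Event 6 (EXEC): [MAIN] PC=0: INC 4 -> ACC=9
Event 7 (INT 0): INT 0 arrives: push (MAIN, PC=1), enter IRQ0 at PC=0 (depth now 1)
Event 8 (INT 0): INT 0 arrives: push (IRQ0, PC=0), enter IRQ0 at PC=0 (depth now 2)

Answer: IRQ0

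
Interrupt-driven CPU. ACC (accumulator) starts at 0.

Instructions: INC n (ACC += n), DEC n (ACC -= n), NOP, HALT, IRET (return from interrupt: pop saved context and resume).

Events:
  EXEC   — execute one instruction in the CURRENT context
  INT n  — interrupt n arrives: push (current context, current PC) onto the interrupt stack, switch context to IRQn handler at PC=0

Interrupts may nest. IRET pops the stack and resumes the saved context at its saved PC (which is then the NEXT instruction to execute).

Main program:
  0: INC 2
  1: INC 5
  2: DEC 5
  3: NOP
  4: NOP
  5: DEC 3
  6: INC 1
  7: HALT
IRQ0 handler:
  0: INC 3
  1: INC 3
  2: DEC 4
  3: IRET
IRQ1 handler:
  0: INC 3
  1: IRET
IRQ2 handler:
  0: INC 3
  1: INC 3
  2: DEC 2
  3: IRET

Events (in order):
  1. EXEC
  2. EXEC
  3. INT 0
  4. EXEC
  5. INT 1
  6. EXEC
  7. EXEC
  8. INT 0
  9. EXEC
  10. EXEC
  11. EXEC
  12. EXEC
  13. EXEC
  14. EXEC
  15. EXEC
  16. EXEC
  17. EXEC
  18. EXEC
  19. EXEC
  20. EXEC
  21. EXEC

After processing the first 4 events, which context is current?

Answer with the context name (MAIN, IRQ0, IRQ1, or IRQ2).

Answer: IRQ0

Derivation:
Event 1 (EXEC): [MAIN] PC=0: INC 2 -> ACC=2
Event 2 (EXEC): [MAIN] PC=1: INC 5 -> ACC=7
Event 3 (INT 0): INT 0 arrives: push (MAIN, PC=2), enter IRQ0 at PC=0 (depth now 1)
Event 4 (EXEC): [IRQ0] PC=0: INC 3 -> ACC=10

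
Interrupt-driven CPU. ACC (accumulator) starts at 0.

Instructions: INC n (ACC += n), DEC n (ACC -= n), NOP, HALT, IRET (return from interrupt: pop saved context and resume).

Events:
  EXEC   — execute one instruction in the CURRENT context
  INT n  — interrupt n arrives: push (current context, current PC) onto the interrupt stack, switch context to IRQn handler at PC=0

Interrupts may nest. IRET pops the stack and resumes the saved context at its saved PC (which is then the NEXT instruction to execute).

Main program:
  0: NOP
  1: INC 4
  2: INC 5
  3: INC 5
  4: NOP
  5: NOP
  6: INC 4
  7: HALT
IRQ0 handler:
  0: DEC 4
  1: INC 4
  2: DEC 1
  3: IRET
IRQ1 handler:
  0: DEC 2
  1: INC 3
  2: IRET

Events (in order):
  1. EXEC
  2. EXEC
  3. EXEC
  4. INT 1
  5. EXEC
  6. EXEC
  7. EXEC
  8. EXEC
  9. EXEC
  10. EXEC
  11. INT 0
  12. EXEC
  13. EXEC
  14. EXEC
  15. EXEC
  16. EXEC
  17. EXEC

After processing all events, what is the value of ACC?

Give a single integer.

Answer: 18

Derivation:
Event 1 (EXEC): [MAIN] PC=0: NOP
Event 2 (EXEC): [MAIN] PC=1: INC 4 -> ACC=4
Event 3 (EXEC): [MAIN] PC=2: INC 5 -> ACC=9
Event 4 (INT 1): INT 1 arrives: push (MAIN, PC=3), enter IRQ1 at PC=0 (depth now 1)
Event 5 (EXEC): [IRQ1] PC=0: DEC 2 -> ACC=7
Event 6 (EXEC): [IRQ1] PC=1: INC 3 -> ACC=10
Event 7 (EXEC): [IRQ1] PC=2: IRET -> resume MAIN at PC=3 (depth now 0)
Event 8 (EXEC): [MAIN] PC=3: INC 5 -> ACC=15
Event 9 (EXEC): [MAIN] PC=4: NOP
Event 10 (EXEC): [MAIN] PC=5: NOP
Event 11 (INT 0): INT 0 arrives: push (MAIN, PC=6), enter IRQ0 at PC=0 (depth now 1)
Event 12 (EXEC): [IRQ0] PC=0: DEC 4 -> ACC=11
Event 13 (EXEC): [IRQ0] PC=1: INC 4 -> ACC=15
Event 14 (EXEC): [IRQ0] PC=2: DEC 1 -> ACC=14
Event 15 (EXEC): [IRQ0] PC=3: IRET -> resume MAIN at PC=6 (depth now 0)
Event 16 (EXEC): [MAIN] PC=6: INC 4 -> ACC=18
Event 17 (EXEC): [MAIN] PC=7: HALT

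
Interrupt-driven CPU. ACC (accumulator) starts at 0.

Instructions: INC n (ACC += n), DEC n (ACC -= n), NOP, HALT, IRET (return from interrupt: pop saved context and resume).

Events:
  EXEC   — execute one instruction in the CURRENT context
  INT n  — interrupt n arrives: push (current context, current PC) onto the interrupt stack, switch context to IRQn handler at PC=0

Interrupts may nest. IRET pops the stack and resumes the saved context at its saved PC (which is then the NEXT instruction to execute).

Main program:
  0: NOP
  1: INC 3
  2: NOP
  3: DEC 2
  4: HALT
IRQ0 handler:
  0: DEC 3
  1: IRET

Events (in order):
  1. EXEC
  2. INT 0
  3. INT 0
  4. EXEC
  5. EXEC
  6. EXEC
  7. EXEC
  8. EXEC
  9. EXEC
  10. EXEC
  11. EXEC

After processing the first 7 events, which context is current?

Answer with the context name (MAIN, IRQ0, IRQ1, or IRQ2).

Event 1 (EXEC): [MAIN] PC=0: NOP
Event 2 (INT 0): INT 0 arrives: push (MAIN, PC=1), enter IRQ0 at PC=0 (depth now 1)
Event 3 (INT 0): INT 0 arrives: push (IRQ0, PC=0), enter IRQ0 at PC=0 (depth now 2)
Event 4 (EXEC): [IRQ0] PC=0: DEC 3 -> ACC=-3
Event 5 (EXEC): [IRQ0] PC=1: IRET -> resume IRQ0 at PC=0 (depth now 1)
Event 6 (EXEC): [IRQ0] PC=0: DEC 3 -> ACC=-6
Event 7 (EXEC): [IRQ0] PC=1: IRET -> resume MAIN at PC=1 (depth now 0)

Answer: MAIN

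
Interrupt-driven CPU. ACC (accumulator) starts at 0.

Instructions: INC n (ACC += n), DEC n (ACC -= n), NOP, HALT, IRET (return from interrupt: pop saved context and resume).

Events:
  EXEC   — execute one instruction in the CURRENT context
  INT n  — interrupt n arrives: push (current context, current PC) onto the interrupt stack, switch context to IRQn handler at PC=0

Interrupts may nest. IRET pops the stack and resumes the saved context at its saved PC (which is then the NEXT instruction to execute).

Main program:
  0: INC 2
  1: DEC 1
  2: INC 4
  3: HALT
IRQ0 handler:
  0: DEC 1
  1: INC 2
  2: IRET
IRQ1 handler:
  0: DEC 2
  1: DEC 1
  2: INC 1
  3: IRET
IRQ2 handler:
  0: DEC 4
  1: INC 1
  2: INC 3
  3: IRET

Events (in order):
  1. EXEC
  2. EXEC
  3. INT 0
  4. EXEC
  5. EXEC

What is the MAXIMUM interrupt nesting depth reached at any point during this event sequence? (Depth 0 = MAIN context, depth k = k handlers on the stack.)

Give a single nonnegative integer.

Event 1 (EXEC): [MAIN] PC=0: INC 2 -> ACC=2 [depth=0]
Event 2 (EXEC): [MAIN] PC=1: DEC 1 -> ACC=1 [depth=0]
Event 3 (INT 0): INT 0 arrives: push (MAIN, PC=2), enter IRQ0 at PC=0 (depth now 1) [depth=1]
Event 4 (EXEC): [IRQ0] PC=0: DEC 1 -> ACC=0 [depth=1]
Event 5 (EXEC): [IRQ0] PC=1: INC 2 -> ACC=2 [depth=1]
Max depth observed: 1

Answer: 1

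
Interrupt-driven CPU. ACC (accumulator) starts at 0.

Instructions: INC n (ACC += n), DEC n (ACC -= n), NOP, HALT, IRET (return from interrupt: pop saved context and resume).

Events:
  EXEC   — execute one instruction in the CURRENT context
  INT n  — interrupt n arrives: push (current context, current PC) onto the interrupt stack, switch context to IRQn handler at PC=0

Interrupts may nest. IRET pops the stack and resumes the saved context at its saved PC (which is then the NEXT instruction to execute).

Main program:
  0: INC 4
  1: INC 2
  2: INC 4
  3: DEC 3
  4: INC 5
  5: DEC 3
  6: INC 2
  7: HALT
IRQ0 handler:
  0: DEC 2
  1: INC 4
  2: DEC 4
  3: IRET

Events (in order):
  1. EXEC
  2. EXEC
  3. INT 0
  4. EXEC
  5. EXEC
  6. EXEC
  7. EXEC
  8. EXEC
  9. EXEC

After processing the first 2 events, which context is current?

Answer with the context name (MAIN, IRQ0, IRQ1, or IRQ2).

Event 1 (EXEC): [MAIN] PC=0: INC 4 -> ACC=4
Event 2 (EXEC): [MAIN] PC=1: INC 2 -> ACC=6

Answer: MAIN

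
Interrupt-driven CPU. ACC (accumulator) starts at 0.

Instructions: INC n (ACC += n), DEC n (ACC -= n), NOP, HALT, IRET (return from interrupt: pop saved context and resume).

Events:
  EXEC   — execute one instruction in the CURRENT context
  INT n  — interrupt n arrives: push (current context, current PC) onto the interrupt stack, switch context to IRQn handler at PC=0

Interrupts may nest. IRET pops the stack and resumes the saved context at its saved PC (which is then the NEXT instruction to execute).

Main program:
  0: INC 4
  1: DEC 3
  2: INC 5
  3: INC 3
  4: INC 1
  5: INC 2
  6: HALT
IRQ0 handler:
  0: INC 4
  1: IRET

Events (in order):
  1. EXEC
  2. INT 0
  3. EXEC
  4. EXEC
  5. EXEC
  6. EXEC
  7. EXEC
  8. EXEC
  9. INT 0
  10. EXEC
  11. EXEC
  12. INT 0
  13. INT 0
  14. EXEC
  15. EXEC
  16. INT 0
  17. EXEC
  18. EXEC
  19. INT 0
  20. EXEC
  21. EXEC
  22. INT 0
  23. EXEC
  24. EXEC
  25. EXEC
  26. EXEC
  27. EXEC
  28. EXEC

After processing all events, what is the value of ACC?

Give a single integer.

Event 1 (EXEC): [MAIN] PC=0: INC 4 -> ACC=4
Event 2 (INT 0): INT 0 arrives: push (MAIN, PC=1), enter IRQ0 at PC=0 (depth now 1)
Event 3 (EXEC): [IRQ0] PC=0: INC 4 -> ACC=8
Event 4 (EXEC): [IRQ0] PC=1: IRET -> resume MAIN at PC=1 (depth now 0)
Event 5 (EXEC): [MAIN] PC=1: DEC 3 -> ACC=5
Event 6 (EXEC): [MAIN] PC=2: INC 5 -> ACC=10
Event 7 (EXEC): [MAIN] PC=3: INC 3 -> ACC=13
Event 8 (EXEC): [MAIN] PC=4: INC 1 -> ACC=14
Event 9 (INT 0): INT 0 arrives: push (MAIN, PC=5), enter IRQ0 at PC=0 (depth now 1)
Event 10 (EXEC): [IRQ0] PC=0: INC 4 -> ACC=18
Event 11 (EXEC): [IRQ0] PC=1: IRET -> resume MAIN at PC=5 (depth now 0)
Event 12 (INT 0): INT 0 arrives: push (MAIN, PC=5), enter IRQ0 at PC=0 (depth now 1)
Event 13 (INT 0): INT 0 arrives: push (IRQ0, PC=0), enter IRQ0 at PC=0 (depth now 2)
Event 14 (EXEC): [IRQ0] PC=0: INC 4 -> ACC=22
Event 15 (EXEC): [IRQ0] PC=1: IRET -> resume IRQ0 at PC=0 (depth now 1)
Event 16 (INT 0): INT 0 arrives: push (IRQ0, PC=0), enter IRQ0 at PC=0 (depth now 2)
Event 17 (EXEC): [IRQ0] PC=0: INC 4 -> ACC=26
Event 18 (EXEC): [IRQ0] PC=1: IRET -> resume IRQ0 at PC=0 (depth now 1)
Event 19 (INT 0): INT 0 arrives: push (IRQ0, PC=0), enter IRQ0 at PC=0 (depth now 2)
Event 20 (EXEC): [IRQ0] PC=0: INC 4 -> ACC=30
Event 21 (EXEC): [IRQ0] PC=1: IRET -> resume IRQ0 at PC=0 (depth now 1)
Event 22 (INT 0): INT 0 arrives: push (IRQ0, PC=0), enter IRQ0 at PC=0 (depth now 2)
Event 23 (EXEC): [IRQ0] PC=0: INC 4 -> ACC=34
Event 24 (EXEC): [IRQ0] PC=1: IRET -> resume IRQ0 at PC=0 (depth now 1)
Event 25 (EXEC): [IRQ0] PC=0: INC 4 -> ACC=38
Event 26 (EXEC): [IRQ0] PC=1: IRET -> resume MAIN at PC=5 (depth now 0)
Event 27 (EXEC): [MAIN] PC=5: INC 2 -> ACC=40
Event 28 (EXEC): [MAIN] PC=6: HALT

Answer: 40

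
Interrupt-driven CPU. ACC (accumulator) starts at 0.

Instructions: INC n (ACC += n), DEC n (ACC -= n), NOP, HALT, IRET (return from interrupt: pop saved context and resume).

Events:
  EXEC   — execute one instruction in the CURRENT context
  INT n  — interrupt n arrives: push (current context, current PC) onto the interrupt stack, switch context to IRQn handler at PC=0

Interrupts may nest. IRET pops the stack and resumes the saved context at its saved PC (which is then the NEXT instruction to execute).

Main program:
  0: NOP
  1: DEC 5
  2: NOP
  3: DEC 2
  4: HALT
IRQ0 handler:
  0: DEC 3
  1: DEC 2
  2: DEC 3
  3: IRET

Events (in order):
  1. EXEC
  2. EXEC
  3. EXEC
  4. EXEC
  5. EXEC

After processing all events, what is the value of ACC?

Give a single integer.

Answer: -7

Derivation:
Event 1 (EXEC): [MAIN] PC=0: NOP
Event 2 (EXEC): [MAIN] PC=1: DEC 5 -> ACC=-5
Event 3 (EXEC): [MAIN] PC=2: NOP
Event 4 (EXEC): [MAIN] PC=3: DEC 2 -> ACC=-7
Event 5 (EXEC): [MAIN] PC=4: HALT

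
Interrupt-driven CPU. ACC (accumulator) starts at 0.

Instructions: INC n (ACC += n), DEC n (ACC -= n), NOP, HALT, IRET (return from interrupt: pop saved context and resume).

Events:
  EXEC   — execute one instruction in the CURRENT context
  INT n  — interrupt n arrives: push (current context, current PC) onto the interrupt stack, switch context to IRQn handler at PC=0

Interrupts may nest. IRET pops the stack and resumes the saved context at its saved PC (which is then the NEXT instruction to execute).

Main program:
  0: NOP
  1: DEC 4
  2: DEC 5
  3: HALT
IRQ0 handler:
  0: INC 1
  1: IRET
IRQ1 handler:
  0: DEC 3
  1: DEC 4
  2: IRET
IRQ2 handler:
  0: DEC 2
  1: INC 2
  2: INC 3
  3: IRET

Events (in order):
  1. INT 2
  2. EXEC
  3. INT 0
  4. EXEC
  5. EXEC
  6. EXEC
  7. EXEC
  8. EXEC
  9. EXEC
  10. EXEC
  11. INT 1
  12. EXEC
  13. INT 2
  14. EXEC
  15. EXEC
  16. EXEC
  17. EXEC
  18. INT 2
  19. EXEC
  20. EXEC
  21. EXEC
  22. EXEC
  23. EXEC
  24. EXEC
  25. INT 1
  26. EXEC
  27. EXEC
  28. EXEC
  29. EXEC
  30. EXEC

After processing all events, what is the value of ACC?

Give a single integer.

Event 1 (INT 2): INT 2 arrives: push (MAIN, PC=0), enter IRQ2 at PC=0 (depth now 1)
Event 2 (EXEC): [IRQ2] PC=0: DEC 2 -> ACC=-2
Event 3 (INT 0): INT 0 arrives: push (IRQ2, PC=1), enter IRQ0 at PC=0 (depth now 2)
Event 4 (EXEC): [IRQ0] PC=0: INC 1 -> ACC=-1
Event 5 (EXEC): [IRQ0] PC=1: IRET -> resume IRQ2 at PC=1 (depth now 1)
Event 6 (EXEC): [IRQ2] PC=1: INC 2 -> ACC=1
Event 7 (EXEC): [IRQ2] PC=2: INC 3 -> ACC=4
Event 8 (EXEC): [IRQ2] PC=3: IRET -> resume MAIN at PC=0 (depth now 0)
Event 9 (EXEC): [MAIN] PC=0: NOP
Event 10 (EXEC): [MAIN] PC=1: DEC 4 -> ACC=0
Event 11 (INT 1): INT 1 arrives: push (MAIN, PC=2), enter IRQ1 at PC=0 (depth now 1)
Event 12 (EXEC): [IRQ1] PC=0: DEC 3 -> ACC=-3
Event 13 (INT 2): INT 2 arrives: push (IRQ1, PC=1), enter IRQ2 at PC=0 (depth now 2)
Event 14 (EXEC): [IRQ2] PC=0: DEC 2 -> ACC=-5
Event 15 (EXEC): [IRQ2] PC=1: INC 2 -> ACC=-3
Event 16 (EXEC): [IRQ2] PC=2: INC 3 -> ACC=0
Event 17 (EXEC): [IRQ2] PC=3: IRET -> resume IRQ1 at PC=1 (depth now 1)
Event 18 (INT 2): INT 2 arrives: push (IRQ1, PC=1), enter IRQ2 at PC=0 (depth now 2)
Event 19 (EXEC): [IRQ2] PC=0: DEC 2 -> ACC=-2
Event 20 (EXEC): [IRQ2] PC=1: INC 2 -> ACC=0
Event 21 (EXEC): [IRQ2] PC=2: INC 3 -> ACC=3
Event 22 (EXEC): [IRQ2] PC=3: IRET -> resume IRQ1 at PC=1 (depth now 1)
Event 23 (EXEC): [IRQ1] PC=1: DEC 4 -> ACC=-1
Event 24 (EXEC): [IRQ1] PC=2: IRET -> resume MAIN at PC=2 (depth now 0)
Event 25 (INT 1): INT 1 arrives: push (MAIN, PC=2), enter IRQ1 at PC=0 (depth now 1)
Event 26 (EXEC): [IRQ1] PC=0: DEC 3 -> ACC=-4
Event 27 (EXEC): [IRQ1] PC=1: DEC 4 -> ACC=-8
Event 28 (EXEC): [IRQ1] PC=2: IRET -> resume MAIN at PC=2 (depth now 0)
Event 29 (EXEC): [MAIN] PC=2: DEC 5 -> ACC=-13
Event 30 (EXEC): [MAIN] PC=3: HALT

Answer: -13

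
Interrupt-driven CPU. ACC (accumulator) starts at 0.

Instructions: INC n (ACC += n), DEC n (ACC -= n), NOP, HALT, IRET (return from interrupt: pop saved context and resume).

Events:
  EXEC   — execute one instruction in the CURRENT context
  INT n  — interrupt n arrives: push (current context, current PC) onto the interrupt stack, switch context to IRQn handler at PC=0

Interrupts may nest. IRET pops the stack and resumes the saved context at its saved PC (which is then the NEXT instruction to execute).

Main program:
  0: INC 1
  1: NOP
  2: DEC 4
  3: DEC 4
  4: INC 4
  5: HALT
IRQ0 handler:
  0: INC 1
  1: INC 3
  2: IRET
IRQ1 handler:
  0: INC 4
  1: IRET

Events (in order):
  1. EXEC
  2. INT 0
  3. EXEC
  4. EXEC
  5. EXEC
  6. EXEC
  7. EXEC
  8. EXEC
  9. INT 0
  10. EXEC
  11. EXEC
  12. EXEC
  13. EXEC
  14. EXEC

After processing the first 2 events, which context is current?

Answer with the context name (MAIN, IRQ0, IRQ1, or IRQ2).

Event 1 (EXEC): [MAIN] PC=0: INC 1 -> ACC=1
Event 2 (INT 0): INT 0 arrives: push (MAIN, PC=1), enter IRQ0 at PC=0 (depth now 1)

Answer: IRQ0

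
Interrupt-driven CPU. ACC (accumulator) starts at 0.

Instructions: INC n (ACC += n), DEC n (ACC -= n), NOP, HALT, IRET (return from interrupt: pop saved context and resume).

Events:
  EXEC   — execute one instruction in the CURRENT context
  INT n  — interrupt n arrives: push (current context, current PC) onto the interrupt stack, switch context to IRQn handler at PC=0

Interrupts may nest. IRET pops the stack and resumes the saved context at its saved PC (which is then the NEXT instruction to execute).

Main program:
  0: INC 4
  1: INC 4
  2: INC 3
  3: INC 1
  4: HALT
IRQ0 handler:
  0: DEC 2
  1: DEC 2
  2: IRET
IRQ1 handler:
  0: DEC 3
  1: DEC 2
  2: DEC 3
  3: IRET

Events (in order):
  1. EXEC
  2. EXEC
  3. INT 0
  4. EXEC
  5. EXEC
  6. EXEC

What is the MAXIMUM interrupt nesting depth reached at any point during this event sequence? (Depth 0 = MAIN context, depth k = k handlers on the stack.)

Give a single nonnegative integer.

Answer: 1

Derivation:
Event 1 (EXEC): [MAIN] PC=0: INC 4 -> ACC=4 [depth=0]
Event 2 (EXEC): [MAIN] PC=1: INC 4 -> ACC=8 [depth=0]
Event 3 (INT 0): INT 0 arrives: push (MAIN, PC=2), enter IRQ0 at PC=0 (depth now 1) [depth=1]
Event 4 (EXEC): [IRQ0] PC=0: DEC 2 -> ACC=6 [depth=1]
Event 5 (EXEC): [IRQ0] PC=1: DEC 2 -> ACC=4 [depth=1]
Event 6 (EXEC): [IRQ0] PC=2: IRET -> resume MAIN at PC=2 (depth now 0) [depth=0]
Max depth observed: 1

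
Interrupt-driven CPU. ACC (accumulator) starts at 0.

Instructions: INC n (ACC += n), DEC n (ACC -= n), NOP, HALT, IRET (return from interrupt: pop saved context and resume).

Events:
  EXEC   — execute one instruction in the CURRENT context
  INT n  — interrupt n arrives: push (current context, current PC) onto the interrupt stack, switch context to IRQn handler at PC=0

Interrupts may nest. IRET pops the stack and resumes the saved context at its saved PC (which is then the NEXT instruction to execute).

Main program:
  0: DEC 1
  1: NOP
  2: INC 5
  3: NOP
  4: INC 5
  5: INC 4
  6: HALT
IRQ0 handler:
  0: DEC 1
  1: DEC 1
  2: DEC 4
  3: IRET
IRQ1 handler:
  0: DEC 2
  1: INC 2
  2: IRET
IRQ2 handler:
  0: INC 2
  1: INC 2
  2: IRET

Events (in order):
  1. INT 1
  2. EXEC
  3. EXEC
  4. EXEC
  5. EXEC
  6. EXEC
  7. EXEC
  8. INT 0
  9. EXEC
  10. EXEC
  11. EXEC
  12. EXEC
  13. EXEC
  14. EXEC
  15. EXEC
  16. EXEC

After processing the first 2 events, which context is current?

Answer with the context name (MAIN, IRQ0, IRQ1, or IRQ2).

Answer: IRQ1

Derivation:
Event 1 (INT 1): INT 1 arrives: push (MAIN, PC=0), enter IRQ1 at PC=0 (depth now 1)
Event 2 (EXEC): [IRQ1] PC=0: DEC 2 -> ACC=-2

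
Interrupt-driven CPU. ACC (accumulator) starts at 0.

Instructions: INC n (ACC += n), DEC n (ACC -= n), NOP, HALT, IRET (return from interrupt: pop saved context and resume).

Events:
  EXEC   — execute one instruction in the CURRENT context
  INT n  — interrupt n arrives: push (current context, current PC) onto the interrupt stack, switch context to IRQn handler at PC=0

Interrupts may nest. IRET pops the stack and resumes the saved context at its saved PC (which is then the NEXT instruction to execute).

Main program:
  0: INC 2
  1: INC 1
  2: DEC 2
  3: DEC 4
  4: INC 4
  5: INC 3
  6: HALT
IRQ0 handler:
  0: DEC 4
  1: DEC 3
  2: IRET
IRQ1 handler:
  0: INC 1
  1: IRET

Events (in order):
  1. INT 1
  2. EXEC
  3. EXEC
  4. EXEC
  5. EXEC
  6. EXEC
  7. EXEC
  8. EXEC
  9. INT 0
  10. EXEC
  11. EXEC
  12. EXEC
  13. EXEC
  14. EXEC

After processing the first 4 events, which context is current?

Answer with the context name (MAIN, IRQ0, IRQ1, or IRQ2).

Event 1 (INT 1): INT 1 arrives: push (MAIN, PC=0), enter IRQ1 at PC=0 (depth now 1)
Event 2 (EXEC): [IRQ1] PC=0: INC 1 -> ACC=1
Event 3 (EXEC): [IRQ1] PC=1: IRET -> resume MAIN at PC=0 (depth now 0)
Event 4 (EXEC): [MAIN] PC=0: INC 2 -> ACC=3

Answer: MAIN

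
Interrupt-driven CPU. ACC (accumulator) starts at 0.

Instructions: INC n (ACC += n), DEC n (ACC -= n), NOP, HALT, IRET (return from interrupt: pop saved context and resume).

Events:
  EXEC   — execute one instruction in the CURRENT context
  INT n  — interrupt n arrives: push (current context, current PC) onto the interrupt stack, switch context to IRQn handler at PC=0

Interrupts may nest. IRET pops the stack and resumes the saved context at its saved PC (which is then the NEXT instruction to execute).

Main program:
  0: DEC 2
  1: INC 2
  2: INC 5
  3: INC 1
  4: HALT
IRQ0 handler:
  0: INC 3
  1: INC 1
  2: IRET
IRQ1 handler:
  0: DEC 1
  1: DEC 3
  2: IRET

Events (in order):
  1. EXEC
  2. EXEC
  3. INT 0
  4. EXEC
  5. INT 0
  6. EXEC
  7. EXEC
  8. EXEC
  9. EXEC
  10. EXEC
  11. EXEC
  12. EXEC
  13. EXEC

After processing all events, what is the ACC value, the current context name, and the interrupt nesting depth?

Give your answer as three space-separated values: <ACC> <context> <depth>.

Event 1 (EXEC): [MAIN] PC=0: DEC 2 -> ACC=-2
Event 2 (EXEC): [MAIN] PC=1: INC 2 -> ACC=0
Event 3 (INT 0): INT 0 arrives: push (MAIN, PC=2), enter IRQ0 at PC=0 (depth now 1)
Event 4 (EXEC): [IRQ0] PC=0: INC 3 -> ACC=3
Event 5 (INT 0): INT 0 arrives: push (IRQ0, PC=1), enter IRQ0 at PC=0 (depth now 2)
Event 6 (EXEC): [IRQ0] PC=0: INC 3 -> ACC=6
Event 7 (EXEC): [IRQ0] PC=1: INC 1 -> ACC=7
Event 8 (EXEC): [IRQ0] PC=2: IRET -> resume IRQ0 at PC=1 (depth now 1)
Event 9 (EXEC): [IRQ0] PC=1: INC 1 -> ACC=8
Event 10 (EXEC): [IRQ0] PC=2: IRET -> resume MAIN at PC=2 (depth now 0)
Event 11 (EXEC): [MAIN] PC=2: INC 5 -> ACC=13
Event 12 (EXEC): [MAIN] PC=3: INC 1 -> ACC=14
Event 13 (EXEC): [MAIN] PC=4: HALT

Answer: 14 MAIN 0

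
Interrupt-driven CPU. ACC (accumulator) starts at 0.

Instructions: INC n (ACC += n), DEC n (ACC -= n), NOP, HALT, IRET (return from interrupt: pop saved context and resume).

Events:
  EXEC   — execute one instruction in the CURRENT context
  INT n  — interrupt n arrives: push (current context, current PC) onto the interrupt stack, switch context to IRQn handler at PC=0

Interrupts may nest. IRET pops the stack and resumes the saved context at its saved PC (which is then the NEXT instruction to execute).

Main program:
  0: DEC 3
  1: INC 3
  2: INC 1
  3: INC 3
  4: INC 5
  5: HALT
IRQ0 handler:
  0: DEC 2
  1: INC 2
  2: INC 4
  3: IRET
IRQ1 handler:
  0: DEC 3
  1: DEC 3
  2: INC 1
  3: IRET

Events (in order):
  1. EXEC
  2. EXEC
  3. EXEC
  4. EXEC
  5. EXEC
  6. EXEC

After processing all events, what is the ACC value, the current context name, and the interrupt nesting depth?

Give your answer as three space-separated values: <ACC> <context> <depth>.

Answer: 9 MAIN 0

Derivation:
Event 1 (EXEC): [MAIN] PC=0: DEC 3 -> ACC=-3
Event 2 (EXEC): [MAIN] PC=1: INC 3 -> ACC=0
Event 3 (EXEC): [MAIN] PC=2: INC 1 -> ACC=1
Event 4 (EXEC): [MAIN] PC=3: INC 3 -> ACC=4
Event 5 (EXEC): [MAIN] PC=4: INC 5 -> ACC=9
Event 6 (EXEC): [MAIN] PC=5: HALT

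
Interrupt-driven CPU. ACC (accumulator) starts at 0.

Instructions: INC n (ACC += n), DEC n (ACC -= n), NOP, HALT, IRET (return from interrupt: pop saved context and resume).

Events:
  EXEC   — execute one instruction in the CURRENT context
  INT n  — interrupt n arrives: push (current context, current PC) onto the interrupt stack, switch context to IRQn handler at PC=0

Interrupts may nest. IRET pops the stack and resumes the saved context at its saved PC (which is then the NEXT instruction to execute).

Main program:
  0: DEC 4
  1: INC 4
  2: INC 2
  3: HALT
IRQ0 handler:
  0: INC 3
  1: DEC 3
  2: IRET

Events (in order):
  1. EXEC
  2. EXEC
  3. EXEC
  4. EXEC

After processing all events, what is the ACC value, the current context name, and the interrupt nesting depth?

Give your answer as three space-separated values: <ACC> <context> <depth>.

Answer: 2 MAIN 0

Derivation:
Event 1 (EXEC): [MAIN] PC=0: DEC 4 -> ACC=-4
Event 2 (EXEC): [MAIN] PC=1: INC 4 -> ACC=0
Event 3 (EXEC): [MAIN] PC=2: INC 2 -> ACC=2
Event 4 (EXEC): [MAIN] PC=3: HALT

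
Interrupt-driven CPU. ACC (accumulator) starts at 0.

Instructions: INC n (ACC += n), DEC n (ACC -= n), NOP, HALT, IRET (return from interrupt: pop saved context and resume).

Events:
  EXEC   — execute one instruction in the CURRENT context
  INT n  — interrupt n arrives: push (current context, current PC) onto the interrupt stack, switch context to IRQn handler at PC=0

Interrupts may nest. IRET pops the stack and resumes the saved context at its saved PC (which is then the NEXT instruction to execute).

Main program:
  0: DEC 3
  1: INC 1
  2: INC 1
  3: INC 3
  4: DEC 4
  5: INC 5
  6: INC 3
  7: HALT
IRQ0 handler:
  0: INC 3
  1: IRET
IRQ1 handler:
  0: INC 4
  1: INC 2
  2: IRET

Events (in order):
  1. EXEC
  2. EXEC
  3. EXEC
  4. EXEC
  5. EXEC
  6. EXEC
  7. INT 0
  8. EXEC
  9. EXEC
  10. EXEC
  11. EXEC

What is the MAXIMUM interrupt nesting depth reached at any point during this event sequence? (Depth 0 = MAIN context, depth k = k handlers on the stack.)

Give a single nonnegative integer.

Event 1 (EXEC): [MAIN] PC=0: DEC 3 -> ACC=-3 [depth=0]
Event 2 (EXEC): [MAIN] PC=1: INC 1 -> ACC=-2 [depth=0]
Event 3 (EXEC): [MAIN] PC=2: INC 1 -> ACC=-1 [depth=0]
Event 4 (EXEC): [MAIN] PC=3: INC 3 -> ACC=2 [depth=0]
Event 5 (EXEC): [MAIN] PC=4: DEC 4 -> ACC=-2 [depth=0]
Event 6 (EXEC): [MAIN] PC=5: INC 5 -> ACC=3 [depth=0]
Event 7 (INT 0): INT 0 arrives: push (MAIN, PC=6), enter IRQ0 at PC=0 (depth now 1) [depth=1]
Event 8 (EXEC): [IRQ0] PC=0: INC 3 -> ACC=6 [depth=1]
Event 9 (EXEC): [IRQ0] PC=1: IRET -> resume MAIN at PC=6 (depth now 0) [depth=0]
Event 10 (EXEC): [MAIN] PC=6: INC 3 -> ACC=9 [depth=0]
Event 11 (EXEC): [MAIN] PC=7: HALT [depth=0]
Max depth observed: 1

Answer: 1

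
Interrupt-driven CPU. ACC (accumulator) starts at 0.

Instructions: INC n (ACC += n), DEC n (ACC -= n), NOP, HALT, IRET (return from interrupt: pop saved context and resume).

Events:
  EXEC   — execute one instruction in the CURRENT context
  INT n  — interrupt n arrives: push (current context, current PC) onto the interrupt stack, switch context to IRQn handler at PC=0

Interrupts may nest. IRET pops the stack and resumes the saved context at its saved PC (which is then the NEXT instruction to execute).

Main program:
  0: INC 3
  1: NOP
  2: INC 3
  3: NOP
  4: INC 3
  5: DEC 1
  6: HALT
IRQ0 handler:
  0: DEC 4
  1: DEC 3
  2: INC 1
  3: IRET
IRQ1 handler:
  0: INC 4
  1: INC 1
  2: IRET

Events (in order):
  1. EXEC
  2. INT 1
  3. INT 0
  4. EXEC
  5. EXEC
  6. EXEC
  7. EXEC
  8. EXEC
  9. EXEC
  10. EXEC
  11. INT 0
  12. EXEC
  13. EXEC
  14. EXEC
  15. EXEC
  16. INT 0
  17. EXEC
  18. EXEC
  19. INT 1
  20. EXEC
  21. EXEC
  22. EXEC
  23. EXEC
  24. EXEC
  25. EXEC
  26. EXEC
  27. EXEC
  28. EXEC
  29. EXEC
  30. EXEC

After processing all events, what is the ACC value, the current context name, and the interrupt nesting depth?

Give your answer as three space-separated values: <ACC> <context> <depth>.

Event 1 (EXEC): [MAIN] PC=0: INC 3 -> ACC=3
Event 2 (INT 1): INT 1 arrives: push (MAIN, PC=1), enter IRQ1 at PC=0 (depth now 1)
Event 3 (INT 0): INT 0 arrives: push (IRQ1, PC=0), enter IRQ0 at PC=0 (depth now 2)
Event 4 (EXEC): [IRQ0] PC=0: DEC 4 -> ACC=-1
Event 5 (EXEC): [IRQ0] PC=1: DEC 3 -> ACC=-4
Event 6 (EXEC): [IRQ0] PC=2: INC 1 -> ACC=-3
Event 7 (EXEC): [IRQ0] PC=3: IRET -> resume IRQ1 at PC=0 (depth now 1)
Event 8 (EXEC): [IRQ1] PC=0: INC 4 -> ACC=1
Event 9 (EXEC): [IRQ1] PC=1: INC 1 -> ACC=2
Event 10 (EXEC): [IRQ1] PC=2: IRET -> resume MAIN at PC=1 (depth now 0)
Event 11 (INT 0): INT 0 arrives: push (MAIN, PC=1), enter IRQ0 at PC=0 (depth now 1)
Event 12 (EXEC): [IRQ0] PC=0: DEC 4 -> ACC=-2
Event 13 (EXEC): [IRQ0] PC=1: DEC 3 -> ACC=-5
Event 14 (EXEC): [IRQ0] PC=2: INC 1 -> ACC=-4
Event 15 (EXEC): [IRQ0] PC=3: IRET -> resume MAIN at PC=1 (depth now 0)
Event 16 (INT 0): INT 0 arrives: push (MAIN, PC=1), enter IRQ0 at PC=0 (depth now 1)
Event 17 (EXEC): [IRQ0] PC=0: DEC 4 -> ACC=-8
Event 18 (EXEC): [IRQ0] PC=1: DEC 3 -> ACC=-11
Event 19 (INT 1): INT 1 arrives: push (IRQ0, PC=2), enter IRQ1 at PC=0 (depth now 2)
Event 20 (EXEC): [IRQ1] PC=0: INC 4 -> ACC=-7
Event 21 (EXEC): [IRQ1] PC=1: INC 1 -> ACC=-6
Event 22 (EXEC): [IRQ1] PC=2: IRET -> resume IRQ0 at PC=2 (depth now 1)
Event 23 (EXEC): [IRQ0] PC=2: INC 1 -> ACC=-5
Event 24 (EXEC): [IRQ0] PC=3: IRET -> resume MAIN at PC=1 (depth now 0)
Event 25 (EXEC): [MAIN] PC=1: NOP
Event 26 (EXEC): [MAIN] PC=2: INC 3 -> ACC=-2
Event 27 (EXEC): [MAIN] PC=3: NOP
Event 28 (EXEC): [MAIN] PC=4: INC 3 -> ACC=1
Event 29 (EXEC): [MAIN] PC=5: DEC 1 -> ACC=0
Event 30 (EXEC): [MAIN] PC=6: HALT

Answer: 0 MAIN 0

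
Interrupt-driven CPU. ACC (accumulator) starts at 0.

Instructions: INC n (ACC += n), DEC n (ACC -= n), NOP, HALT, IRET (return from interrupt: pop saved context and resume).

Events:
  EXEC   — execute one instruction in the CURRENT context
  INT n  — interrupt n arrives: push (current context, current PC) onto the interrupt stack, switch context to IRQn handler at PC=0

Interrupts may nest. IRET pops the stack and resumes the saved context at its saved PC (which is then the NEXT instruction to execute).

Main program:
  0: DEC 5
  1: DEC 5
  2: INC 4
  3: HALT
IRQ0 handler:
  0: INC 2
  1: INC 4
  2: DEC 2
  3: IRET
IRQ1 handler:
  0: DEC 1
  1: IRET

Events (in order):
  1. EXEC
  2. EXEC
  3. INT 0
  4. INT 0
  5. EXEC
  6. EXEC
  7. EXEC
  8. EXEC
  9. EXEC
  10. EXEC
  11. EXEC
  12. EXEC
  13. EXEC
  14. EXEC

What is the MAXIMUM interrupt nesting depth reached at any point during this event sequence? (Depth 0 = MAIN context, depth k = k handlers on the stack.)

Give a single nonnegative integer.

Answer: 2

Derivation:
Event 1 (EXEC): [MAIN] PC=0: DEC 5 -> ACC=-5 [depth=0]
Event 2 (EXEC): [MAIN] PC=1: DEC 5 -> ACC=-10 [depth=0]
Event 3 (INT 0): INT 0 arrives: push (MAIN, PC=2), enter IRQ0 at PC=0 (depth now 1) [depth=1]
Event 4 (INT 0): INT 0 arrives: push (IRQ0, PC=0), enter IRQ0 at PC=0 (depth now 2) [depth=2]
Event 5 (EXEC): [IRQ0] PC=0: INC 2 -> ACC=-8 [depth=2]
Event 6 (EXEC): [IRQ0] PC=1: INC 4 -> ACC=-4 [depth=2]
Event 7 (EXEC): [IRQ0] PC=2: DEC 2 -> ACC=-6 [depth=2]
Event 8 (EXEC): [IRQ0] PC=3: IRET -> resume IRQ0 at PC=0 (depth now 1) [depth=1]
Event 9 (EXEC): [IRQ0] PC=0: INC 2 -> ACC=-4 [depth=1]
Event 10 (EXEC): [IRQ0] PC=1: INC 4 -> ACC=0 [depth=1]
Event 11 (EXEC): [IRQ0] PC=2: DEC 2 -> ACC=-2 [depth=1]
Event 12 (EXEC): [IRQ0] PC=3: IRET -> resume MAIN at PC=2 (depth now 0) [depth=0]
Event 13 (EXEC): [MAIN] PC=2: INC 4 -> ACC=2 [depth=0]
Event 14 (EXEC): [MAIN] PC=3: HALT [depth=0]
Max depth observed: 2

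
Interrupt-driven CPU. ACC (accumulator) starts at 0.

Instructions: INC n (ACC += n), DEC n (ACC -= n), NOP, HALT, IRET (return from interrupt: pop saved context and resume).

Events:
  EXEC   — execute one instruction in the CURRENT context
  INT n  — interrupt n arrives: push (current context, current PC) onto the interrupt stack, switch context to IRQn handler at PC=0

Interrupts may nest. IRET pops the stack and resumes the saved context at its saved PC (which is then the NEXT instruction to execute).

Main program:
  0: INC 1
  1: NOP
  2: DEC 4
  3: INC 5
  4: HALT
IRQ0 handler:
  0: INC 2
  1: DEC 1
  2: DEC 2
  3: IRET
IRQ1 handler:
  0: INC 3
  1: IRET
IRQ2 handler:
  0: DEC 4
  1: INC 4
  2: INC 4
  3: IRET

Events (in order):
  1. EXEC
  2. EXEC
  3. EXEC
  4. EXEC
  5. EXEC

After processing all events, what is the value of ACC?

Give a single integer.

Event 1 (EXEC): [MAIN] PC=0: INC 1 -> ACC=1
Event 2 (EXEC): [MAIN] PC=1: NOP
Event 3 (EXEC): [MAIN] PC=2: DEC 4 -> ACC=-3
Event 4 (EXEC): [MAIN] PC=3: INC 5 -> ACC=2
Event 5 (EXEC): [MAIN] PC=4: HALT

Answer: 2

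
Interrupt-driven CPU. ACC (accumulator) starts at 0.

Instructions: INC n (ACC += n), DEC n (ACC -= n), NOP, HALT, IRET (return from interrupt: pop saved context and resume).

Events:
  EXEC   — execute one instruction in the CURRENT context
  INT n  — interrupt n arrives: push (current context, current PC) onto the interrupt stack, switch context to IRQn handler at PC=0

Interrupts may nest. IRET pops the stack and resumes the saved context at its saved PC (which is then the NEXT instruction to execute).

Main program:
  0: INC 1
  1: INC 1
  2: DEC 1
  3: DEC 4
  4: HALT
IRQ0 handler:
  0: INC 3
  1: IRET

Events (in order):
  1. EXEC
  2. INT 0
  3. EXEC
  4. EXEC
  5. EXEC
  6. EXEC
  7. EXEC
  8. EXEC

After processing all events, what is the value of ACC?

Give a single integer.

Answer: 0

Derivation:
Event 1 (EXEC): [MAIN] PC=0: INC 1 -> ACC=1
Event 2 (INT 0): INT 0 arrives: push (MAIN, PC=1), enter IRQ0 at PC=0 (depth now 1)
Event 3 (EXEC): [IRQ0] PC=0: INC 3 -> ACC=4
Event 4 (EXEC): [IRQ0] PC=1: IRET -> resume MAIN at PC=1 (depth now 0)
Event 5 (EXEC): [MAIN] PC=1: INC 1 -> ACC=5
Event 6 (EXEC): [MAIN] PC=2: DEC 1 -> ACC=4
Event 7 (EXEC): [MAIN] PC=3: DEC 4 -> ACC=0
Event 8 (EXEC): [MAIN] PC=4: HALT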